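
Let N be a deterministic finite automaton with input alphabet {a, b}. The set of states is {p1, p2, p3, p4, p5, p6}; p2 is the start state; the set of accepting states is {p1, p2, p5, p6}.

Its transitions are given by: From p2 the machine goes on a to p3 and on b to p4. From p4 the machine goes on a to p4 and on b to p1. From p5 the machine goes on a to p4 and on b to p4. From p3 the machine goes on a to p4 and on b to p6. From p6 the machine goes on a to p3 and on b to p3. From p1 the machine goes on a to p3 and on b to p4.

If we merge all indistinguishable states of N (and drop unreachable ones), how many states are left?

2

First remove the unreachable states {p5}; 5 states remain.
P0 = {p1,p2,p6} | {p3,p4}.
Stable partition: {p1,p2,p6} | {p3,p4} — 2 equivalence classes.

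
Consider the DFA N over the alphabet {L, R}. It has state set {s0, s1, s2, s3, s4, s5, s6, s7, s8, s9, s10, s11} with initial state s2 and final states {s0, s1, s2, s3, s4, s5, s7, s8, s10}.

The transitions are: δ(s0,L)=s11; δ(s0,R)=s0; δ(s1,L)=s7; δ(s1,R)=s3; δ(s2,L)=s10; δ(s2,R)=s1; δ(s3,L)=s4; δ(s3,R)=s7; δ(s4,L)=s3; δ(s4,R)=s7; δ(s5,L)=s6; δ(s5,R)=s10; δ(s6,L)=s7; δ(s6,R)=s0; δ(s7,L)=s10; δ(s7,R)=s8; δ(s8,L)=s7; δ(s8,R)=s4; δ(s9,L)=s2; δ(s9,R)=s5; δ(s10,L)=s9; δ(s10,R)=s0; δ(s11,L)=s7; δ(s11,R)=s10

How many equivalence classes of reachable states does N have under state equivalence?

5

P0 = {s0,s1,s2,s3,s4,s5,s7,s8,s10} | {s6,s9,s11}.
Refine {s0,s1,s2,s3,s4,s5,s7,s8,s10} on symbol L: members go to different blocks, giving {s1,s2,s3,s4,s7,s8} and {s0,s5,s10}.
Refine {s1,s2,s3,s4,s7,s8} on symbol L: members go to different blocks, giving {s1,s3,s4,s8} and {s2,s7}.
On input L, block {s1,s3,s4,s8} splits into {s1,s8} and {s3,s4}.
Stable partition: {s1,s8} | {s6,s9,s11} | {s0,s5,s10} | {s2,s7} | {s3,s4} — 5 equivalence classes.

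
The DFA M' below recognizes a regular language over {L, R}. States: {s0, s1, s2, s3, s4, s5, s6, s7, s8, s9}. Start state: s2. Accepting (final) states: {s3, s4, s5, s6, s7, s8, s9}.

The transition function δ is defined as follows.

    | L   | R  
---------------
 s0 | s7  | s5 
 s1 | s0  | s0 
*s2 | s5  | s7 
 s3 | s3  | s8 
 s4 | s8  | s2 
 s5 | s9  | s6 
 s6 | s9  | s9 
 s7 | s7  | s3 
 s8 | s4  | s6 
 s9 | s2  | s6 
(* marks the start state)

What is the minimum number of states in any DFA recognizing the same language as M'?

8

States {s0,s1} cannot be reached from the start state, so discard them.
Start with accepting vs non-accepting: {s3,s4,s5,s6,s7,s8,s9} | {s2}.
On input L, block {s3,s4,s5,s6,s7,s8,s9} splits into {s3,s4,s5,s6,s7,s8} and {s9}.
Split {s3,s4,s5,s6,s7,s8} by δ(·,L) → {s3,s4,s7,s8} and {s5,s6}.
On input R, block {s3,s4,s7,s8} splits into {s3,s7} and {s4} and {s8}.
On input R, block {s3,s7} splits into {s3} and {s7}.
On input R, block {s5,s6} splits into {s5} and {s6}.
The partition is now stable with 8 blocks: {s3} | {s2} | {s9} | {s5} | {s4} | {s8} | {s7} | {s6}.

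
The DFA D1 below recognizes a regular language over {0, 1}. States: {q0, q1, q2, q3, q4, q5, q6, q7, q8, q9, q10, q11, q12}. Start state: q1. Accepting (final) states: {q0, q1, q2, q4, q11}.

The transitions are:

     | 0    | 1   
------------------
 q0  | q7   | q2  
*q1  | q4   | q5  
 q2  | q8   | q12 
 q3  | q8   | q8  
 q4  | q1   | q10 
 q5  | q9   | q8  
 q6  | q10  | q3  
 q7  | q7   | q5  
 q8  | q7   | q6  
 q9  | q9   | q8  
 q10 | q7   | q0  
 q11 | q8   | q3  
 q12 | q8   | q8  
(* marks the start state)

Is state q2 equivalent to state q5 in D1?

States {q11} cannot be reached from the start state, so discard them.
Start with accepting vs non-accepting: {q0,q1,q2,q4} | {q3,q5,q6,q7,q8,q9,q10,q12}.
On input 0, block {q0,q1,q2,q4} splits into {q0,q2} and {q1,q4}.
Split {q0,q2} by δ(·,1) → {q0} and {q2}.
Refine {q3,q5,q6,q7,q8,q9,q10,q12} on symbol 1: members go to different blocks, giving {q3,q5,q6,q7,q8,q9,q12} and {q10}.
Split {q3,q5,q6,q7,q8,q9,q12} by δ(·,0) → {q3,q5,q7,q8,q9,q12} and {q6}.
Refine {q3,q5,q7,q8,q9,q12} on symbol 1: members go to different blocks, giving {q3,q5,q7,q9,q12} and {q8}.
Refine {q3,q5,q7,q9,q12} on symbol 0: members go to different blocks, giving {q5,q7,q9} and {q3,q12}.
Split {q5,q7,q9} by δ(·,1) → {q5,q9} and {q7}.
On input 1, block {q1,q4} splits into {q1} and {q4}.
No further refinement is possible. Final partition (10 blocks): {q0} | {q5,q9} | {q1} | {q2} | {q10} | {q6} | {q8} | {q3,q12} | {q7} | {q4}.
q2 and q5 end up in different blocks, so they are distinguishable. For instance, the string 'ε' is accepted from only q2.

No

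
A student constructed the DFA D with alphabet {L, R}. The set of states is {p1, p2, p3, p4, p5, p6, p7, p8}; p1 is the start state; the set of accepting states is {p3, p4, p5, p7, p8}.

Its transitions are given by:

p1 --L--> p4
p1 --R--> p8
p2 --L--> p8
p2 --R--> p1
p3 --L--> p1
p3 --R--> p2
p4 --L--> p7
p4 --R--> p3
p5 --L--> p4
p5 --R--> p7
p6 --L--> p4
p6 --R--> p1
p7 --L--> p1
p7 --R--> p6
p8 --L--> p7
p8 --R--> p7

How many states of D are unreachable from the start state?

No path from p1 leads to p5; the other 7 states are all reachable.

1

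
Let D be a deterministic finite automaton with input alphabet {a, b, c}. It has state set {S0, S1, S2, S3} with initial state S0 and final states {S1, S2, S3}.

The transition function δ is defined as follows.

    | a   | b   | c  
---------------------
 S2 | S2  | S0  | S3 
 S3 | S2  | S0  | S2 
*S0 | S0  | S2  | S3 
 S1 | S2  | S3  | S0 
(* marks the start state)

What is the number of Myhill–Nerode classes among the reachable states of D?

2

States {S1} cannot be reached from the start state, so discard them.
Start with accepting vs non-accepting: {S2,S3} | {S0}.
The partition is now stable with 2 blocks: {S2,S3} | {S0}.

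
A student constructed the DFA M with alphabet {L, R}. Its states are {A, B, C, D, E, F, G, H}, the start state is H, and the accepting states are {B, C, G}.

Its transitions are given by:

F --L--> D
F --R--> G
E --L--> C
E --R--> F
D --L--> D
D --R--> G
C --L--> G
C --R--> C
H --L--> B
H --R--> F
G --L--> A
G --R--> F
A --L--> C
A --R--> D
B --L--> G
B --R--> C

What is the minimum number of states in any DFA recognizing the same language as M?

4

States {E} cannot be reached from the start state, so discard them.
Start with accepting vs non-accepting: {B,C,G} | {A,D,F,H}.
On input L, block {B,C,G} splits into {B,C} and {G}.
On input L, block {A,D,F,H} splits into {A,H} and {D,F}.
No further refinement is possible. Final partition (4 blocks): {B,C} | {A,H} | {G} | {D,F}.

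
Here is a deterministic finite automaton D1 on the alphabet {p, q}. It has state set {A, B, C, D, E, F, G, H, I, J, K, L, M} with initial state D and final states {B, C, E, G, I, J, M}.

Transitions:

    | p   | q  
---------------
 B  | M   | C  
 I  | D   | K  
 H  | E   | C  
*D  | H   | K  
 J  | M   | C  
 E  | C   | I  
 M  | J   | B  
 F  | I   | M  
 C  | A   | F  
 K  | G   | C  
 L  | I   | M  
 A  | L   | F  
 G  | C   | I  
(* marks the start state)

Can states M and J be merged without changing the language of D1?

Every state is reachable, so we keep all 13.
Start with accepting vs non-accepting: {B,C,E,G,I,J,M} | {A,D,F,H,K,L}.
On input p, block {B,C,E,G,I,J,M} splits into {B,E,G,J,M} and {C,I}.
On input p, block {B,E,G,J,M} splits into {B,J,M} and {E,G}.
Refine {B,J,M} on symbol q: members go to different blocks, giving {B,J} and {M}.
Split {A,D,F,H,K,L} by δ(·,p) → {A,D} and {F,L} and {H,K}.
Split {A,D} by δ(·,p) → {A} and {D}.
Refine {C,I} on symbol p: members go to different blocks, giving {C} and {I}.
No further refinement is possible. Final partition (9 blocks): {B,J} | {A} | {C} | {E,G} | {M} | {F,L} | {H,K} | {D} | {I}.
M and J end up in different blocks, so they are distinguishable. For instance, the string 'qp' is accepted from only M.

No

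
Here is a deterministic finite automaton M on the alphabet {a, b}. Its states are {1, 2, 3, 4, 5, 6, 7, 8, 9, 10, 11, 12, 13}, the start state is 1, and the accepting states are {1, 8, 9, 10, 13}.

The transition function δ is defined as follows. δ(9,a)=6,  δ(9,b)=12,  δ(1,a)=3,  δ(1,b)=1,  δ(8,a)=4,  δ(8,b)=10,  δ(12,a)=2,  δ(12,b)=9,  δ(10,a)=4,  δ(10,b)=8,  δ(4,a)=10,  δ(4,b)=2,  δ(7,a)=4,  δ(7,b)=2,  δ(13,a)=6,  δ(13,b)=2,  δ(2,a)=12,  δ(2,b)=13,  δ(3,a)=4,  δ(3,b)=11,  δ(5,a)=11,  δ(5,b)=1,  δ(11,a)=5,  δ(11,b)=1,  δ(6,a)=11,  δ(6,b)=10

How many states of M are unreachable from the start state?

BFS from 1 reaches {1, 2, 3, 4, 5, 6, 8, 9, 10, 11, 12, 13}; the 1 state(s) 7 are never visited.

1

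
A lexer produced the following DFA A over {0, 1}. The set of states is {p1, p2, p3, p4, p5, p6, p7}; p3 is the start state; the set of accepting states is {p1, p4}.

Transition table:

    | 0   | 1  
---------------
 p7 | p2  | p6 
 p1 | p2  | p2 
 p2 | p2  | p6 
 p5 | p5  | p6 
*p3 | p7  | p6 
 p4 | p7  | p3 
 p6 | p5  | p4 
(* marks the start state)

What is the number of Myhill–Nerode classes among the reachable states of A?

3

Reachable states from the start: {p2,p3,p4,p5,p6,p7}. Unreachable: {p1} — drop them.
P0 = {p4} | {p2,p3,p5,p6,p7}.
Refine {p2,p3,p5,p6,p7} on symbol 1: members go to different blocks, giving {p2,p3,p5,p7} and {p6}.
No further refinement is possible. Final partition (3 blocks): {p4} | {p2,p3,p5,p7} | {p6}.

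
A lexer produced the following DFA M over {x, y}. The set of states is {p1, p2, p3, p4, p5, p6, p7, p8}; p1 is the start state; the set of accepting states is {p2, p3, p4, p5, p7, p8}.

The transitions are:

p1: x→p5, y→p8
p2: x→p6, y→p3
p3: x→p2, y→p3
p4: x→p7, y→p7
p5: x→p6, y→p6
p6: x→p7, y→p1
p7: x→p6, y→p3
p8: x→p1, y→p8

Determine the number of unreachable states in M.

1

BFS from p1 reaches {p1, p2, p3, p5, p6, p7, p8}; the 1 state(s) p4 are never visited.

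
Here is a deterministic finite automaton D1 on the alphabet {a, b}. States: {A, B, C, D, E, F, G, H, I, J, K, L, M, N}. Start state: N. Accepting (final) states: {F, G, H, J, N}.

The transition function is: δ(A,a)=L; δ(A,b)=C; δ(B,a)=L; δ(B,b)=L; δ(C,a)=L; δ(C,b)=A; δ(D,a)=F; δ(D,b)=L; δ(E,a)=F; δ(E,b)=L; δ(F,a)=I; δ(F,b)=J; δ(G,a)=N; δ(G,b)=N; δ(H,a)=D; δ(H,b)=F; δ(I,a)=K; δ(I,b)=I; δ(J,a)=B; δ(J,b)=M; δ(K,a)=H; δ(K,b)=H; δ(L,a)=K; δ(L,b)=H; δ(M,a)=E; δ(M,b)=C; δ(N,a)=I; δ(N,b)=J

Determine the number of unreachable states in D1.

Starting at N and following transitions, the reachable set is {A, B, C, D, E, F, H, I, J, K, L, M, N}. That leaves G unreachable — 1 in total.

1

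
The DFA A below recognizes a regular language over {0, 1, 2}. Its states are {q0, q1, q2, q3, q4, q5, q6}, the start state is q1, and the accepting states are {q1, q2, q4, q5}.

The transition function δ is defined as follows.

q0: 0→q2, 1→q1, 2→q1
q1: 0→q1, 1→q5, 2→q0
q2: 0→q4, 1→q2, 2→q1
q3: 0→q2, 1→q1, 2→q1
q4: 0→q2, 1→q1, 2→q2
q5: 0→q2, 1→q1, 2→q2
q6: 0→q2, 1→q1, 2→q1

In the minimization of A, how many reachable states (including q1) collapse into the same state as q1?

1

States {q3,q6} cannot be reached from the start state, so discard them.
P0 = {q1,q2,q4,q5} | {q0}.
On input 2, block {q1,q2,q4,q5} splits into {q2,q4,q5} and {q1}.
Split {q2,q4,q5} by δ(·,1) → {q4,q5} and {q2}.
Stable partition: {q4,q5} | {q0} | {q1} | {q2} — 4 equivalence classes.
The equivalence class containing q1 is {q1}, of size 1.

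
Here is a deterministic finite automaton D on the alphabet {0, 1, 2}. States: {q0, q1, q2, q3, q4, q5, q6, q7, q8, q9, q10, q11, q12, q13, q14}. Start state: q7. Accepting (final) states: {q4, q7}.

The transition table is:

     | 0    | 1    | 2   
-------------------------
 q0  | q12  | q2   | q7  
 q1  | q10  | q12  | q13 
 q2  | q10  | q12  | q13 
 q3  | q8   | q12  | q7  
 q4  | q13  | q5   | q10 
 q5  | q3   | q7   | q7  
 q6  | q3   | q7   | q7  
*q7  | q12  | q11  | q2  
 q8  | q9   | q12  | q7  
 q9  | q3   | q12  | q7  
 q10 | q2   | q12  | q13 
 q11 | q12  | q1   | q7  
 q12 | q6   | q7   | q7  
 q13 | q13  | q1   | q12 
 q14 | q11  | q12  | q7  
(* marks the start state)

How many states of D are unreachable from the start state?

BFS from q7 reaches {q1, q2, q3, q6, q7, q8, q9, q10, q11, q12, q13}; the 4 state(s) q0, q4, q5, q14 are never visited.

4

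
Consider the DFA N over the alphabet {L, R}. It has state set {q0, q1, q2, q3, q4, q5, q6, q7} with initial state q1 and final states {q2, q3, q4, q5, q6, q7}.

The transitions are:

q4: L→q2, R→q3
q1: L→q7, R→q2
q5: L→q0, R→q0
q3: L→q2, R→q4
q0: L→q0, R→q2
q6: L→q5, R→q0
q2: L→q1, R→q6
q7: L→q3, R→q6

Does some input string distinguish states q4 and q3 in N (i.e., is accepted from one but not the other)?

All states are reachable from the start state.
Start with accepting vs non-accepting: {q2,q3,q4,q5,q6,q7} | {q0,q1}.
Refine {q2,q3,q4,q5,q6,q7} on symbol L: members go to different blocks, giving {q3,q4,q6,q7} and {q2,q5}.
On input L, block {q3,q4,q6,q7} splits into {q3,q4,q6} and {q7}.
Refine {q3,q4,q6} on symbol R: members go to different blocks, giving {q3,q4} and {q6}.
Split {q0,q1} by δ(·,L) → {q0} and {q1}.
On input L, block {q2,q5} splits into {q2} and {q5}.
The partition is now stable with 7 blocks: {q3,q4} | {q0} | {q2} | {q7} | {q6} | {q1} | {q5}.
q4 and q3 lie in the same block of the stable partition, so they are equivalent — no string distinguishes them.

No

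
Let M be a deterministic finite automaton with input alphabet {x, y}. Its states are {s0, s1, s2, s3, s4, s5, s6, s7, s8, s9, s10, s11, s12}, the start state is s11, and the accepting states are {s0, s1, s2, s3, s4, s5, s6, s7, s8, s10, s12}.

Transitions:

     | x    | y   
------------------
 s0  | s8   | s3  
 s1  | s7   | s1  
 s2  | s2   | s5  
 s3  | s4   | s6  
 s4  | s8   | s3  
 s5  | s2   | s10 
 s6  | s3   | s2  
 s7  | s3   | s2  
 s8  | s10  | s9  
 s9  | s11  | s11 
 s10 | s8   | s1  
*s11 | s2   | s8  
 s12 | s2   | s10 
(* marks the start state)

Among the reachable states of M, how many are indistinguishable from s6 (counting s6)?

Reachable states from the start: {s1,s2,s3,s4,s5,s6,s7,s8,s9,s10,s11}. Unreachable: {s0,s12} — drop them.
Initial partition by acceptance: {s1,s2,s3,s4,s5,s6,s7,s8,s10} | {s9,s11}.
On input y, block {s1,s2,s3,s4,s5,s6,s7,s8,s10} splits into {s1,s2,s3,s4,s5,s6,s7,s10} and {s8}.
Split {s1,s2,s3,s4,s5,s6,s7,s10} by δ(·,x) → {s1,s2,s3,s5,s6,s7} and {s4,s10}.
On input x, block {s1,s2,s3,s5,s6,s7} splits into {s1,s2,s5,s6,s7} and {s3}.
On input x, block {s1,s2,s5,s6,s7} splits into {s1,s2,s5} and {s6,s7}.
On input x, block {s1,s2,s5} splits into {s2,s5} and {s1}.
On input y, block {s2,s5} splits into {s2} and {s5}.
On input x, block {s9,s11} splits into {s9} and {s11}.
Split {s4,s10} by δ(·,y) → {s4} and {s10}.
The partition is now stable with 10 blocks: {s2} | {s9} | {s8} | {s4} | {s3} | {s6,s7} | {s1} | {s5} | {s11} | {s10}.
The equivalence class containing s6 is {s6,s7}, of size 2.

2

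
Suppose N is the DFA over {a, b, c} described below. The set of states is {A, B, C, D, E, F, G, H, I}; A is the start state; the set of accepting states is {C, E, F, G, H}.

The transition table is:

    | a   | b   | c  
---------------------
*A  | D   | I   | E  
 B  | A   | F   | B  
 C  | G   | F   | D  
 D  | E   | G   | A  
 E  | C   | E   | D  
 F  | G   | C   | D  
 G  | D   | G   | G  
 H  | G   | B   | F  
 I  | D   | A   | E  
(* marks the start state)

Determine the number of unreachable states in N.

No path from A leads to B, H; the other 7 states are all reachable.

2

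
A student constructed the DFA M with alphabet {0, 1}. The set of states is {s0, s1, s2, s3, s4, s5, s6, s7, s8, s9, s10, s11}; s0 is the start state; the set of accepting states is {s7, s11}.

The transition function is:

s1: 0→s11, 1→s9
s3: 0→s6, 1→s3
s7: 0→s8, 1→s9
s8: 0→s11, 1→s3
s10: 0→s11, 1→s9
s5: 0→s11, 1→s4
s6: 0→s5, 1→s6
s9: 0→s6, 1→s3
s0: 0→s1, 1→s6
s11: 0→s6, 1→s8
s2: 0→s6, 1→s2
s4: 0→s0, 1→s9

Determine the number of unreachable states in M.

3

No path from s0 leads to s2, s7, s10; the other 9 states are all reachable.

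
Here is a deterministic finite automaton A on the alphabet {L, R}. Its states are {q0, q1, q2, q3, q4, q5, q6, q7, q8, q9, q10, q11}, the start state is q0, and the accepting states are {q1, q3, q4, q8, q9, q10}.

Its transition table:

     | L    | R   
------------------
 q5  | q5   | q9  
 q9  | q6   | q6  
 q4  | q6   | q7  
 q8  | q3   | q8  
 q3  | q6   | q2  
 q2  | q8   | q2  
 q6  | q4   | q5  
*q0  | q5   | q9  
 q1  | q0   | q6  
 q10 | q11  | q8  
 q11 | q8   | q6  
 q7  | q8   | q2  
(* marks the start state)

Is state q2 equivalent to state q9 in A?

No

States {q1,q10,q11} cannot be reached from the start state, so discard them.
Initial partition by acceptance: {q3,q4,q8,q9} | {q0,q2,q5,q6,q7}.
Refine {q3,q4,q8,q9} on symbol L: members go to different blocks, giving {q3,q4,q9} and {q8}.
Split {q0,q2,q5,q6,q7} by δ(·,L) → {q0,q5} and {q2,q7} and {q6}.
Split {q3,q4,q9} by δ(·,R) → {q3,q4} and {q9}.
No further refinement is possible. Final partition (6 blocks): {q3,q4} | {q0,q5} | {q8} | {q2,q7} | {q6} | {q9}.
q2 and q9 end up in different blocks, so they are distinguishable. For instance, the string 'ε' is accepted from only q9.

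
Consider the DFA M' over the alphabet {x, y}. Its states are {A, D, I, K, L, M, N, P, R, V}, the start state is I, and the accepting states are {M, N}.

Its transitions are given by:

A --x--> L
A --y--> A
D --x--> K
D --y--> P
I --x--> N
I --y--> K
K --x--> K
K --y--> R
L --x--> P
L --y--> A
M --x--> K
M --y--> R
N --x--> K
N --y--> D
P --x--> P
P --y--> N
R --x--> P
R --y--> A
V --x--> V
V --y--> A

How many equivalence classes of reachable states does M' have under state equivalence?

7

States {M,V} cannot be reached from the start state, so discard them.
P0 = {N} | {A,D,I,K,L,P,R}.
Split {A,D,I,K,L,P,R} by δ(·,x) → {A,D,K,L,P,R} and {I}.
On input y, block {A,D,K,L,P,R} splits into {A,D,K,L,R} and {P}.
On input x, block {A,D,K,L,R} splits into {A,D,K} and {L,R}.
On input x, block {A,D,K} splits into {D,K} and {A}.
Split {D,K} by δ(·,y) → {D} and {K}.
Stable partition: {N} | {D} | {I} | {P} | {L,R} | {A} | {K} — 7 equivalence classes.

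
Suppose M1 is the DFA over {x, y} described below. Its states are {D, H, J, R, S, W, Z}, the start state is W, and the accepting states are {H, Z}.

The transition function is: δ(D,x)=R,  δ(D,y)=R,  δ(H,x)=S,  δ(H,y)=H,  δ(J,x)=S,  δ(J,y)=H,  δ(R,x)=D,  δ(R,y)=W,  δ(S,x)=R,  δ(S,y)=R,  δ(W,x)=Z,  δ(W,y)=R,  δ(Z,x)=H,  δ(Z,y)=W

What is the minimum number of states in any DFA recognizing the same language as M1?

5

States {J} cannot be reached from the start state, so discard them.
Initial partition by acceptance: {H,Z} | {D,R,S,W}.
On input x, block {H,Z} splits into {Z} and {H}.
On input x, block {D,R,S,W} splits into {D,R,S} and {W}.
Refine {D,R,S} on symbol y: members go to different blocks, giving {D,S} and {R}.
The partition is now stable with 5 blocks: {Z} | {D,S} | {H} | {W} | {R}.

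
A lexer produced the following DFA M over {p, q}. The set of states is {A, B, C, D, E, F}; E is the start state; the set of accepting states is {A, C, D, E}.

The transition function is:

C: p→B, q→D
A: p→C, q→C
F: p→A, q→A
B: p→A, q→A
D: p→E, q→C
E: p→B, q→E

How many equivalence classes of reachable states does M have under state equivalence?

Reachable states from the start: {A,B,C,D,E}. Unreachable: {F} — drop them.
Initial partition by acceptance: {A,C,D,E} | {B}.
Refine {A,C,D,E} on symbol p: members go to different blocks, giving {A,D} and {C,E}.
On input q, block {C,E} splits into {C} and {E}.
Split {A,D} by δ(·,p) → {A} and {D}.
No further refinement is possible. Final partition (5 blocks): {A} | {B} | {C} | {E} | {D}.

5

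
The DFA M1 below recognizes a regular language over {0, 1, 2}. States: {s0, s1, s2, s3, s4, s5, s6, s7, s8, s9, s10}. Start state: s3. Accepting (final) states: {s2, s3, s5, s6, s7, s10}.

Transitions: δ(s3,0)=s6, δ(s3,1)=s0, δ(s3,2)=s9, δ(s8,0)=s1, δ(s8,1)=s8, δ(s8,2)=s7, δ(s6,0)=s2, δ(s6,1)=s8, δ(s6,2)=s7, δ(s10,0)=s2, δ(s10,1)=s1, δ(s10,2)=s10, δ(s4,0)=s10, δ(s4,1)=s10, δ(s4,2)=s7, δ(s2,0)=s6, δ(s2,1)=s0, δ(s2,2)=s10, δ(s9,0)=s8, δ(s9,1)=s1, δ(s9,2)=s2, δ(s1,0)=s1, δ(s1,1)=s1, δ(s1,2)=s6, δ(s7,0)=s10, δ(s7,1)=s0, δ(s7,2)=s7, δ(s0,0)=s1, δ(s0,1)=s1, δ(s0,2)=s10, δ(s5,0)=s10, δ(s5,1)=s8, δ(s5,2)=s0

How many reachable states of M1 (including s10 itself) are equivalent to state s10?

4

Reachable states from the start: {s0,s1,s2,s3,s6,s7,s8,s9,s10}. Unreachable: {s4,s5} — drop them.
Initial partition by acceptance: {s2,s3,s6,s7,s10} | {s0,s1,s8,s9}.
Split {s2,s3,s6,s7,s10} by δ(·,2) → {s2,s6,s7,s10} and {s3}.
The partition is now stable with 3 blocks: {s2,s6,s7,s10} | {s0,s1,s8,s9} | {s3}.
State s10 belongs to the block {s2,s6,s7,s10}, which has 4 states.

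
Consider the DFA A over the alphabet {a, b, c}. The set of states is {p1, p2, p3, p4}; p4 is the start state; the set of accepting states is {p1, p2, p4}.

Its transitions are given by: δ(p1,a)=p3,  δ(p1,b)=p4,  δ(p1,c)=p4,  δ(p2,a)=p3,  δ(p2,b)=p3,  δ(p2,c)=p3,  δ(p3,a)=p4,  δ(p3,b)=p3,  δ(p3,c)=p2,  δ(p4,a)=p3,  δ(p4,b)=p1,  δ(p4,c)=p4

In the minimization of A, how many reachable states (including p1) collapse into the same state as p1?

Initial partition by acceptance: {p1,p2,p4} | {p3}.
Refine {p1,p2,p4} on symbol b: members go to different blocks, giving {p1,p4} and {p2}.
Stable partition: {p1,p4} | {p3} | {p2} — 3 equivalence classes.
State p1 belongs to the block {p1,p4}, which has 2 states.

2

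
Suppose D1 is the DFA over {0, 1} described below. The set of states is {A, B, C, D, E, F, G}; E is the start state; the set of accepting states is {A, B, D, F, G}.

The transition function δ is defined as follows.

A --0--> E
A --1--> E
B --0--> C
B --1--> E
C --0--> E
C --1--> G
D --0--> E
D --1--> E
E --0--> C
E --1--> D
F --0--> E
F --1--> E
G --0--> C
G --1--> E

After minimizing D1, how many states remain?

Reachable states from the start: {C,D,E,G}. Unreachable: {A,B,F} — drop them.
P0 = {D,G} | {C,E}.
Stable partition: {D,G} | {C,E} — 2 equivalence classes.

2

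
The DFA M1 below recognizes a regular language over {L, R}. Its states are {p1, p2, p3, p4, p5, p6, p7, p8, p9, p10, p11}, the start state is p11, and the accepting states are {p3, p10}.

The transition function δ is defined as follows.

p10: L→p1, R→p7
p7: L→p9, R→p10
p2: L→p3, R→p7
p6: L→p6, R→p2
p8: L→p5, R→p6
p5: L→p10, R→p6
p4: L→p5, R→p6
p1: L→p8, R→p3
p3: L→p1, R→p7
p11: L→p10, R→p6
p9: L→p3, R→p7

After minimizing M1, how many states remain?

Reachable states from the start: {p1,p2,p3,p5,p6,p7,p8,p9,p10,p11}. Unreachable: {p4} — drop them.
Start with accepting vs non-accepting: {p3,p10} | {p1,p2,p5,p6,p7,p8,p9,p11}.
Refine {p1,p2,p5,p6,p7,p8,p9,p11} on symbol L: members go to different blocks, giving {p1,p6,p7,p8} and {p2,p5,p9,p11}.
Split {p1,p6,p7,p8} by δ(·,L) → {p1,p6} and {p7,p8}.
On input L, block {p1,p6} splits into {p1} and {p6}.
Split {p2,p5,p9,p11} by δ(·,R) → {p2,p9} and {p5,p11}.
Refine {p7,p8} on symbol L: members go to different blocks, giving {p7} and {p8}.
Stable partition: {p3,p10} | {p1} | {p2,p9} | {p7} | {p6} | {p5,p11} | {p8} — 7 equivalence classes.

7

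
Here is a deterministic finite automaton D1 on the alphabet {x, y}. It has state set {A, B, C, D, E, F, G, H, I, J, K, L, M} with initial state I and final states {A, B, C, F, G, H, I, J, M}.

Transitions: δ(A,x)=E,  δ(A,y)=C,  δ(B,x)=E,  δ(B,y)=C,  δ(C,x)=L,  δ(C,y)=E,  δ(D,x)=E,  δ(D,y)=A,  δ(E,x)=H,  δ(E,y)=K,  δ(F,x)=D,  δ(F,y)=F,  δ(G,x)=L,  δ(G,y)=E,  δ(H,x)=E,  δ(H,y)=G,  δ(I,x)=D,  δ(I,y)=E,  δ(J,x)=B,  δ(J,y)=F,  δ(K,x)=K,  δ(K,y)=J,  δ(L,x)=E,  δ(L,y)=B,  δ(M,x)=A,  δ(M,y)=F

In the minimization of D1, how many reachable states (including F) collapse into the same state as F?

First remove the unreachable states {M}; 12 states remain.
Start with accepting vs non-accepting: {A,B,C,F,G,H,I,J} | {D,E,K,L}.
Split {A,B,C,F,G,H,I,J} by δ(·,x) → {A,B,C,F,G,H,I} and {J}.
Split {A,B,C,F,G,H,I} by δ(·,y) → {A,B,F,H} and {C,G,I}.
Refine {A,B,F,H} on symbol y: members go to different blocks, giving {A,B,H} and {F}.
Split {D,E,K,L} by δ(·,x) → {D,K,L} and {E}.
On input x, block {D,K,L} splits into {D,L} and {K}.
Stable partition: {A,B,H} | {D,L} | {J} | {C,G,I} | {F} | {E} | {K} — 7 equivalence classes.
The equivalence class containing F is {F}, of size 1.

1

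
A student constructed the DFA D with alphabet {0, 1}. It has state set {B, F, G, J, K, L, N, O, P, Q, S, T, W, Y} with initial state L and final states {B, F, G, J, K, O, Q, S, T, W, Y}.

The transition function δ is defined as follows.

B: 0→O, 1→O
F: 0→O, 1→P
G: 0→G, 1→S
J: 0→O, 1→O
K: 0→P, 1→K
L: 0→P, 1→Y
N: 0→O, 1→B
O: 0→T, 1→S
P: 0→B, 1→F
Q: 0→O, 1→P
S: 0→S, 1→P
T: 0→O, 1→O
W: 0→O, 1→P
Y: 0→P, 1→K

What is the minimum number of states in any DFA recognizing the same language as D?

States {G,J,N,Q,W} cannot be reached from the start state, so discard them.
Initial partition by acceptance: {B,F,K,O,S,T,Y} | {L,P}.
Refine {B,F,K,O,S,T,Y} on symbol 0: members go to different blocks, giving {B,F,O,S,T} and {K,Y}.
Refine {B,F,O,S,T} on symbol 1: members go to different blocks, giving {B,O,T} and {F,S}.
Split {B,O,T} by δ(·,1) → {B,T} and {O}.
On input 0, block {L,P} splits into {P} and {L}.
Refine {F,S} on symbol 0: members go to different blocks, giving {S} and {F}.
The partition is now stable with 7 blocks: {B,T} | {P} | {K,Y} | {S} | {O} | {L} | {F}.

7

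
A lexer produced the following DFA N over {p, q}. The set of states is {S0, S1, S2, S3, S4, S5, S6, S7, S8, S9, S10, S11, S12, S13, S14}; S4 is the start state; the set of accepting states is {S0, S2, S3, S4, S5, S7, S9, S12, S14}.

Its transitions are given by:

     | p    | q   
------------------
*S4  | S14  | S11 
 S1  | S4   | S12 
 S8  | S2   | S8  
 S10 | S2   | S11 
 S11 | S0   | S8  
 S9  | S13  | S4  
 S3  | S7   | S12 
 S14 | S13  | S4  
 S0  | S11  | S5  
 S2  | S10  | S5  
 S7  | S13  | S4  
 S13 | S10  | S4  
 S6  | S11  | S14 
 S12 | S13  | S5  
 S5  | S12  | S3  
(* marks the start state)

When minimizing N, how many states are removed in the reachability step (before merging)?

No path from S4 leads to S1, S6, S9; the other 12 states are all reachable.

3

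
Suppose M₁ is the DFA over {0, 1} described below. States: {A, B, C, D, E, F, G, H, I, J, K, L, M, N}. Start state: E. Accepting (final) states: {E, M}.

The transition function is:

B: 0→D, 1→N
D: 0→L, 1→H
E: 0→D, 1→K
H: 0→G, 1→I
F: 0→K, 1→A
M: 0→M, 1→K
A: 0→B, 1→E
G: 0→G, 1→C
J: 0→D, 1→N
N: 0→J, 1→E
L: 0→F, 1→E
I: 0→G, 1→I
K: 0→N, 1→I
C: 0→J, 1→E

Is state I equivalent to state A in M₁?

States {M} cannot be reached from the start state, so discard them.
P0 = {E} | {A,B,C,D,F,G,H,I,J,K,L,N}.
Refine {A,B,C,D,F,G,H,I,J,K,L,N} on symbol 1: members go to different blocks, giving {B,D,F,G,H,I,J,K} and {A,C,L,N}.
Split {B,D,F,G,H,I,J,K} by δ(·,0) → {B,F,G,H,I,J} and {D,K}.
On input 0, block {B,F,G,H,I,J} splits into {B,F,J} and {G,H,I}.
Refine {G,H,I} on symbol 1: members go to different blocks, giving {H,I} and {G}.
No further refinement is possible. Final partition (6 blocks): {E} | {B,F,J} | {A,C,L,N} | {D,K} | {H,I} | {G}.
I and A end up in different blocks, so they are distinguishable. For instance, the string '1' is accepted from only A.

No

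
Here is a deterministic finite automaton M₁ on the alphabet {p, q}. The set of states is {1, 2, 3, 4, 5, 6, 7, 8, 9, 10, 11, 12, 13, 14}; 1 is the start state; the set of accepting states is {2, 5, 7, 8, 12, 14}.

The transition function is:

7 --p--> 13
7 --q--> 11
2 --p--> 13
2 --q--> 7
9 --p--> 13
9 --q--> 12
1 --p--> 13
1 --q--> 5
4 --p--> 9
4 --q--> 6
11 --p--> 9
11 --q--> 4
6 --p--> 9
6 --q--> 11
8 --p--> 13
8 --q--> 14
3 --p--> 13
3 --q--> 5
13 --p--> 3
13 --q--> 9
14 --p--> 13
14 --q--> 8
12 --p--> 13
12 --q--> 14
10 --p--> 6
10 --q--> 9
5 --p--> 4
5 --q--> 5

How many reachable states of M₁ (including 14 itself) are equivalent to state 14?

3

Reachable states from the start: {1,3,4,5,6,8,9,11,12,13,14}. Unreachable: {2,7,10} — drop them.
Start with accepting vs non-accepting: {5,8,12,14} | {1,3,4,6,9,11,13}.
Refine {1,3,4,6,9,11,13} on symbol q: members go to different blocks, giving {4,6,11,13} and {1,3,9}.
Refine {4,6,11,13} on symbol q: members go to different blocks, giving {4,6,11} and {13}.
On input p, block {5,8,12,14} splits into {8,12,14} and {5}.
On input q, block {1,3,9} splits into {1,3} and {9}.
No further refinement is possible. Final partition (6 blocks): {8,12,14} | {4,6,11} | {1,3} | {13} | {5} | {9}.
The equivalence class containing 14 is {8,12,14}, of size 3.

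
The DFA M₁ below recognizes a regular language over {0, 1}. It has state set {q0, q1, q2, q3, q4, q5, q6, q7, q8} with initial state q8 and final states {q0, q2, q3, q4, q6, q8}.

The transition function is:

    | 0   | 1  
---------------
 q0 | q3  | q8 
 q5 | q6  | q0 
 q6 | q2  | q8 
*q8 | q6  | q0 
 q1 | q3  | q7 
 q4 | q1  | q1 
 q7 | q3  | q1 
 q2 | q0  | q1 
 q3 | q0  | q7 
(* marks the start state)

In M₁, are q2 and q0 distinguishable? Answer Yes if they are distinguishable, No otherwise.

Yes

First remove the unreachable states {q4,q5}; 7 states remain.
Initial partition by acceptance: {q0,q2,q3,q6,q8} | {q1,q7}.
On input 1, block {q0,q2,q3,q6,q8} splits into {q0,q6,q8} and {q2,q3}.
On input 0, block {q0,q6,q8} splits into {q0,q6} and {q8}.
No further refinement is possible. Final partition (4 blocks): {q0,q6} | {q1,q7} | {q2,q3} | {q8}.
q2 and q0 end up in different blocks, so they are distinguishable. For instance, the string '1' is accepted from only q0.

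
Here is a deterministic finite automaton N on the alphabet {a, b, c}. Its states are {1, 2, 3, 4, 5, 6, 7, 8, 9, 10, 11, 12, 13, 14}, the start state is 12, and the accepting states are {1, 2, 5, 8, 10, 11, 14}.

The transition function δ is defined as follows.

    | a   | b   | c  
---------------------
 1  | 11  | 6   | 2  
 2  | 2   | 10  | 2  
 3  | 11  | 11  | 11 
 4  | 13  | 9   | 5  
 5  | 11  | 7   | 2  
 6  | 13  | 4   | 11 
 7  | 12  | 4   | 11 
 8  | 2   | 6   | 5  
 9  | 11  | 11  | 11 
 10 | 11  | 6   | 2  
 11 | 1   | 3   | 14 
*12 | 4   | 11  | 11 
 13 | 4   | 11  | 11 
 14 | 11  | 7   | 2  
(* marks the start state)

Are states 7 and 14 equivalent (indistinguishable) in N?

First remove the unreachable states {8}; 13 states remain.
P0 = {1,2,5,10,11,14} | {3,4,6,7,9,12,13}.
Split {1,2,5,10,11,14} by δ(·,b) → {1,5,10,11,14} and {2}.
Refine {1,5,10,11,14} on symbol c: members go to different blocks, giving {1,5,10,14} and {11}.
On input a, block {3,4,6,7,9,12,13} splits into {4,6,7,12,13} and {3,9}.
Split {4,6,7,12,13} by δ(·,b) → {6,7} and {12,13} and {4}.
No further refinement is possible. Final partition (7 blocks): {1,5,10,14} | {6,7} | {2} | {11} | {3,9} | {12,13} | {4}.
7 and 14 end up in different blocks, so they are distinguishable. For instance, the string 'ε' is accepted from only 14.

No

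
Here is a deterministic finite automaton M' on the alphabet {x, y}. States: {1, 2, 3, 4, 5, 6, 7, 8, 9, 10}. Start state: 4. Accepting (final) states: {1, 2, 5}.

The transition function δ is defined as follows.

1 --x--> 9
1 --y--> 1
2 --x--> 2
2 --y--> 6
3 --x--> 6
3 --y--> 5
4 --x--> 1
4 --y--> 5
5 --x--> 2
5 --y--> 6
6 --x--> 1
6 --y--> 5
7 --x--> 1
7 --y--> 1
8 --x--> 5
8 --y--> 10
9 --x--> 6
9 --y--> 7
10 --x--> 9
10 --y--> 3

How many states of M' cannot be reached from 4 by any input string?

3

BFS from 4 reaches {1, 2, 4, 5, 6, 7, 9}; the 3 state(s) 3, 8, 10 are never visited.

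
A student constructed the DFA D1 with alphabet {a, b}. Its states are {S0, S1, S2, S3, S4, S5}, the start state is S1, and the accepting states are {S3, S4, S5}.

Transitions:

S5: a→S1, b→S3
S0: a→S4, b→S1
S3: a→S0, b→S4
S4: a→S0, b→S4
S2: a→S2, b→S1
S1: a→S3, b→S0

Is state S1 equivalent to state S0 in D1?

Yes

Reachable states from the start: {S0,S1,S3,S4}. Unreachable: {S2,S5} — drop them.
Start with accepting vs non-accepting: {S3,S4} | {S0,S1}.
Stable partition: {S3,S4} | {S0,S1} — 2 equivalence classes.
S1 and S0 lie in the same block of the stable partition, so they are equivalent — no string distinguishes them.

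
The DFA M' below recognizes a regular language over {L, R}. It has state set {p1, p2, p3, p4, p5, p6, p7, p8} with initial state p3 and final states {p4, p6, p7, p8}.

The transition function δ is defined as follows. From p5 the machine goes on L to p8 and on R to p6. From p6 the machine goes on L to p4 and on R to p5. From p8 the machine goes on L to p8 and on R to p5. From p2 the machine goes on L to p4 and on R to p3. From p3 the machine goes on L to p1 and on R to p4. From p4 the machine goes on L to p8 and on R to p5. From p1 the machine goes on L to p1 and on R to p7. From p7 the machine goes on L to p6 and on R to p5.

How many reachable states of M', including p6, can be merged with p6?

Reachable states from the start: {p1,p3,p4,p5,p6,p7,p8}. Unreachable: {p2} — drop them.
Initial partition by acceptance: {p4,p6,p7,p8} | {p1,p3,p5}.
On input L, block {p1,p3,p5} splits into {p1,p3} and {p5}.
The partition is now stable with 3 blocks: {p4,p6,p7,p8} | {p1,p3} | {p5}.
The equivalence class containing p6 is {p4,p6,p7,p8}, of size 4.

4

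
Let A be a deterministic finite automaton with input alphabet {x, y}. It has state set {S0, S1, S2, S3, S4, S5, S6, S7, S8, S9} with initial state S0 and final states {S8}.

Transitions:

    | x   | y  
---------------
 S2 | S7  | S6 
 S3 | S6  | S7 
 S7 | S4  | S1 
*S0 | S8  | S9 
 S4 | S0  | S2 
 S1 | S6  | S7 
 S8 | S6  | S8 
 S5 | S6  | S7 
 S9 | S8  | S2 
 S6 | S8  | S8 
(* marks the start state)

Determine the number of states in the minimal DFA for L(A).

Reachable states from the start: {S0,S1,S2,S4,S6,S7,S8,S9}. Unreachable: {S3,S5} — drop them.
Start with accepting vs non-accepting: {S8} | {S0,S1,S2,S4,S6,S7,S9}.
Split {S0,S1,S2,S4,S6,S7,S9} by δ(·,x) → {S1,S2,S4,S7} and {S0,S6,S9}.
Refine {S1,S2,S4,S7} on symbol x: members go to different blocks, giving {S1,S4} and {S2,S7}.
On input y, block {S0,S6,S9} splits into {S0} and {S6} and {S9}.
Refine {S1,S4} on symbol x: members go to different blocks, giving {S1} and {S4}.
Split {S2,S7} by δ(·,x) → {S2} and {S7}.
Stable partition: {S8} | {S1} | {S0} | {S2} | {S6} | {S9} | {S4} | {S7} — 8 equivalence classes.

8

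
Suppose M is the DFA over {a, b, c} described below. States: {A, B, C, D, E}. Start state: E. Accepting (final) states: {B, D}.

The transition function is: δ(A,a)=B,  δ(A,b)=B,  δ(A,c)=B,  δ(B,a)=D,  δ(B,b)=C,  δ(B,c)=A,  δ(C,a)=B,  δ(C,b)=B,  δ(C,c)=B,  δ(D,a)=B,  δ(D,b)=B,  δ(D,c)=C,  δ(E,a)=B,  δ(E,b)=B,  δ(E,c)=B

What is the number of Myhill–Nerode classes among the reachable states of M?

3

Initial partition by acceptance: {B,D} | {A,C,E}.
Refine {B,D} on symbol b: members go to different blocks, giving {B} and {D}.
The partition is now stable with 3 blocks: {B} | {A,C,E} | {D}.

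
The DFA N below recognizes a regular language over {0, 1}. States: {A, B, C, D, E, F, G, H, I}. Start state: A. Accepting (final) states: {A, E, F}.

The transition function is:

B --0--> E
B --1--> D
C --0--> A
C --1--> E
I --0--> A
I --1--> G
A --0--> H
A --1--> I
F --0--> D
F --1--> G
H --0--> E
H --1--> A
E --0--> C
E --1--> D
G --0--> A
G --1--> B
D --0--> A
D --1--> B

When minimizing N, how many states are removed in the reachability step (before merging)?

1

BFS from A reaches {A, B, C, D, E, G, H, I}; the 1 state(s) F are never visited.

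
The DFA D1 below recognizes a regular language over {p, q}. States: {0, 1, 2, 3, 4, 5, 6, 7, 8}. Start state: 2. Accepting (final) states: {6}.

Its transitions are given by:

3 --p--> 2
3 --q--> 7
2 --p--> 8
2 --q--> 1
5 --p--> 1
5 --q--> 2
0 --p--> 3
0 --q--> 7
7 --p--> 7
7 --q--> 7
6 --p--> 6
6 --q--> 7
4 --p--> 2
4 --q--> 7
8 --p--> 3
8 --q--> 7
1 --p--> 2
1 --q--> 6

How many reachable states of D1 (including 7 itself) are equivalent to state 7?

States {0,4,5} cannot be reached from the start state, so discard them.
Start with accepting vs non-accepting: {6} | {1,2,3,7,8}.
Split {1,2,3,7,8} by δ(·,q) → {2,3,7,8} and {1}.
Split {2,3,7,8} by δ(·,q) → {3,7,8} and {2}.
Refine {3,7,8} on symbol p: members go to different blocks, giving {7,8} and {3}.
Refine {7,8} on symbol p: members go to different blocks, giving {7} and {8}.
Stable partition: {6} | {7} | {1} | {2} | {3} | {8} — 6 equivalence classes.
The equivalence class containing 7 is {7}, of size 1.

1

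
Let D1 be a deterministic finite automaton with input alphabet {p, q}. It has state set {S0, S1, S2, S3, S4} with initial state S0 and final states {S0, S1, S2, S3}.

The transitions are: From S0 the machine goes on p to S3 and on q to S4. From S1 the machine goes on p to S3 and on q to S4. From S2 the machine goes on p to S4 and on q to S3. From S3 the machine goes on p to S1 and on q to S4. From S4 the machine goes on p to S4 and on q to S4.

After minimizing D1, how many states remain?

Reachable states from the start: {S0,S1,S3,S4}. Unreachable: {S2} — drop them.
Initial partition by acceptance: {S0,S1,S3} | {S4}.
No further refinement is possible. Final partition (2 blocks): {S0,S1,S3} | {S4}.

2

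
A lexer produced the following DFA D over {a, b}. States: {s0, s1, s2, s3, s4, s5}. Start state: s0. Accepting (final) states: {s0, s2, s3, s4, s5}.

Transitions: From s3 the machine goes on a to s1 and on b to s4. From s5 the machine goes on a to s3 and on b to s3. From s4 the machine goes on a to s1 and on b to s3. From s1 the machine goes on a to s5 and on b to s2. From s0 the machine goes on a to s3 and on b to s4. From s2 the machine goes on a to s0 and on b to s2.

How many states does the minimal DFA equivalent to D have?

Every state is reachable, so we keep all 6.
Start with accepting vs non-accepting: {s0,s2,s3,s4,s5} | {s1}.
Refine {s0,s2,s3,s4,s5} on symbol a: members go to different blocks, giving {s0,s2,s5} and {s3,s4}.
Refine {s0,s2,s5} on symbol a: members go to different blocks, giving {s0,s5} and {s2}.
The partition is now stable with 4 blocks: {s0,s5} | {s1} | {s3,s4} | {s2}.

4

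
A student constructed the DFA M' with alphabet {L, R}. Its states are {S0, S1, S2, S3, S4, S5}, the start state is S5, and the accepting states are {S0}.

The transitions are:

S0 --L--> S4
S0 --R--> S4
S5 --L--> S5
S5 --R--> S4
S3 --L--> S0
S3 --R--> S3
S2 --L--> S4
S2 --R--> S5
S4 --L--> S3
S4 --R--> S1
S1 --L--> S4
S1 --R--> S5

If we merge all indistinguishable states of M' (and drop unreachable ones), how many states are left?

5

Reachable states from the start: {S0,S1,S3,S4,S5}. Unreachable: {S2} — drop them.
Start with accepting vs non-accepting: {S0} | {S1,S3,S4,S5}.
Split {S1,S3,S4,S5} by δ(·,L) → {S1,S4,S5} and {S3}.
Refine {S1,S4,S5} on symbol L: members go to different blocks, giving {S1,S5} and {S4}.
Refine {S1,S5} on symbol L: members go to different blocks, giving {S1} and {S5}.
No further refinement is possible. Final partition (5 blocks): {S0} | {S1} | {S3} | {S4} | {S5}.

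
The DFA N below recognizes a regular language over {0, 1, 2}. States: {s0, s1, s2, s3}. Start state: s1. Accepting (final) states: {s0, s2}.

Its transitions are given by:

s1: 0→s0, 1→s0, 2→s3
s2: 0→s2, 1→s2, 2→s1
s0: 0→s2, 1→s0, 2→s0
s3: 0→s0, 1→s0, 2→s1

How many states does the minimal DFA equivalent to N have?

All states are reachable from the start state.
Initial partition by acceptance: {s0,s2} | {s1,s3}.
Split {s0,s2} by δ(·,2) → {s0} and {s2}.
No further refinement is possible. Final partition (3 blocks): {s0} | {s1,s3} | {s2}.

3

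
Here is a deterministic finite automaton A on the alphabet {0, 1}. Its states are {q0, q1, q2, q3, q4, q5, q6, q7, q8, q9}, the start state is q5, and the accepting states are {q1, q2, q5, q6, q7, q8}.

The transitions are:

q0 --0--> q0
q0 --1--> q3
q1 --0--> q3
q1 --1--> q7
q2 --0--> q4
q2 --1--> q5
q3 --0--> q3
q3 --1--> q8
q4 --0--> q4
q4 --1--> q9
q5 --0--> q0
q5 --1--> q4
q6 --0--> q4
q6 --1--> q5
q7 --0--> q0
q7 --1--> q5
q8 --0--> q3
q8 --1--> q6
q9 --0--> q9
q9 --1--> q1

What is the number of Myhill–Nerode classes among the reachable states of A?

5

States {q2} cannot be reached from the start state, so discard them.
Start with accepting vs non-accepting: {q1,q5,q6,q7,q8} | {q0,q3,q4,q9}.
Split {q1,q5,q6,q7,q8} by δ(·,1) → {q1,q6,q7,q8} and {q5}.
On input 1, block {q1,q6,q7,q8} splits into {q1,q8} and {q6,q7}.
On input 1, block {q0,q3,q4,q9} splits into {q0,q4} and {q3,q9}.
Stable partition: {q1,q8} | {q0,q4} | {q5} | {q6,q7} | {q3,q9} — 5 equivalence classes.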